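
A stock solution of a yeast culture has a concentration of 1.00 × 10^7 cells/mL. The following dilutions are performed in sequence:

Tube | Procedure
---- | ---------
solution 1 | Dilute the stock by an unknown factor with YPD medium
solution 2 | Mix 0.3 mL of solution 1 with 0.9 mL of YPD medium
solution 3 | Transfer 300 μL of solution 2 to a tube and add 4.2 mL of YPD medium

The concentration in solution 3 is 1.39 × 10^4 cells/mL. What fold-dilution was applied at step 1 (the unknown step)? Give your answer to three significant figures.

Step 1: unknown factor x
Step 2: 0.3 mL + 0.9 mL = 1.2 mL total → factor 1.2/0.3 = 4
Step 3: 300 μL + 4.2 mL = 4500 μL total → factor 4500/300 = 15
Product of known-step factors = 60
Overall factor = 1.00 × 10^7 cells/mL / (1.39 × 10^4 cells/mL) = 719.42
x = 719.42 / 60 = 12.0

12.0-fold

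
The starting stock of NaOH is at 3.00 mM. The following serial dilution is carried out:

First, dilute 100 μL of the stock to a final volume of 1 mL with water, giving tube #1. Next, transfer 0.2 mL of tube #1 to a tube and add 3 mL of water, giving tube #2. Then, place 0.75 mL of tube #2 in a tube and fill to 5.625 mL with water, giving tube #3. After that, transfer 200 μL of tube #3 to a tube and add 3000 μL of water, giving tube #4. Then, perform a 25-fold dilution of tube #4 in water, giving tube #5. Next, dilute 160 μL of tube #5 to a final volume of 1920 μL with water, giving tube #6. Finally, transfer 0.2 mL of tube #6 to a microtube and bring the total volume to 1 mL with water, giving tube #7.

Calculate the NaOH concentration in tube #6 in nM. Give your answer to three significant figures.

0.521 nM

Step 1: 100 μL brought to 1 mL → factor 1000/100 = 10
Step 2: 0.2 mL + 3 mL = 3.2 mL total → factor 3.2/0.2 = 16
Step 3: 0.75 mL brought to 5.625 mL → factor 5.625/0.75 = 7.5
Step 4: 200 μL + 3000 μL = 3200 μL total → factor 3200/200 = 16
Step 5: 25-fold → factor 25
Step 6: 160 μL brought to 1920 μL → factor 1920/160 = 12
Dilution factor through tube #6 = 10 × 16 × 7.5 × 16 × 25 × 12 = 5.76 × 10^6
[tube #6] = 3.00 mM / 5.76 × 10^6 = 5.208 × 10^-7 mM = 0.521 nM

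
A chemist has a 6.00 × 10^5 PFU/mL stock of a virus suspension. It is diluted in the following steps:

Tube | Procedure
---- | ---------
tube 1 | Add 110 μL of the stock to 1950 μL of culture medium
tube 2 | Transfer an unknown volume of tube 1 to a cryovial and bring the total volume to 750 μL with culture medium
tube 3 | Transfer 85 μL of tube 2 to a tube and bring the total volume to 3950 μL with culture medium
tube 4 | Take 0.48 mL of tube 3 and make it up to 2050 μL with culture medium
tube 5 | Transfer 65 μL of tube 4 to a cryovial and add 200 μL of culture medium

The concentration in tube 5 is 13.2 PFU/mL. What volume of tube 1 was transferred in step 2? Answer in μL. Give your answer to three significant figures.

Step 1: 110 μL + 1950 μL = 2060 μL total → factor 2060/110 = 18.727
Step 2: v brought to 750 μL → factor = 750 μL/v
Step 3: 85 μL brought to 3950 μL → factor 3950/85 = 46.471
Step 4: 0.48 mL brought to 2050 μL → factor 2.05/0.48 = 4.2708
Step 5: 65 μL + 200 μL = 265 μL total → factor 265/65 = 4.0769
Product of known-step factors = 15153
Overall factor = 6.00 × 10^5 PFU/mL / (13.2 PFU/mL) = 45455
Step-2 factor = 45455 / 15153 = 2.9997
v = 750 μL / 2.9997 = 250 μL

250 μL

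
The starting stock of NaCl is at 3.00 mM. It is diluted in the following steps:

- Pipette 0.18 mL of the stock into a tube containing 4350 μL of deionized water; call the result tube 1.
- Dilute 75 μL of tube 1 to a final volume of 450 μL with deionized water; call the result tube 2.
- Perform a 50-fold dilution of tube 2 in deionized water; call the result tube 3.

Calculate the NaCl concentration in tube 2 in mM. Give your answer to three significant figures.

0.0199 mM

Step 1: 0.18 mL + 4350 μL = 4.53 mL total → factor 4.53/0.18 = 25.167
Step 2: 75 μL brought to 450 μL → factor 450/75 = 6
Dilution factor through tube 2 = 25.167 × 6 = 151
[tube 2] = 3.00 mM / 151 = 0.0199 mM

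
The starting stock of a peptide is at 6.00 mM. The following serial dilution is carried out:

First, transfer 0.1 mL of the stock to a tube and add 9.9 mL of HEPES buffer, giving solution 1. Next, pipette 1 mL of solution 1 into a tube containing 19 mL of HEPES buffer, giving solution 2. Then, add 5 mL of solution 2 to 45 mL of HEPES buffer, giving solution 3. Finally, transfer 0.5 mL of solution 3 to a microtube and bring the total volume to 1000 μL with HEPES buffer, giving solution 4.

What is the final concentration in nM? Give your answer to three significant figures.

150 nM

Step 1: 0.1 mL + 9.9 mL = 10 mL total → factor 10/0.1 = 100
Step 2: 1 mL + 19 mL = 20 mL total → factor 20/1 = 20
Step 3: 5 mL + 45 mL = 50 mL total → factor 50/5 = 10
Step 4: 0.5 mL brought to 1000 μL → factor 1/0.5 = 2
Overall dilution factor = 100 × 20 × 10 × 2 = 40000
Final = 6.00 mM / 40000 = 0.0001500 mM = 150 nM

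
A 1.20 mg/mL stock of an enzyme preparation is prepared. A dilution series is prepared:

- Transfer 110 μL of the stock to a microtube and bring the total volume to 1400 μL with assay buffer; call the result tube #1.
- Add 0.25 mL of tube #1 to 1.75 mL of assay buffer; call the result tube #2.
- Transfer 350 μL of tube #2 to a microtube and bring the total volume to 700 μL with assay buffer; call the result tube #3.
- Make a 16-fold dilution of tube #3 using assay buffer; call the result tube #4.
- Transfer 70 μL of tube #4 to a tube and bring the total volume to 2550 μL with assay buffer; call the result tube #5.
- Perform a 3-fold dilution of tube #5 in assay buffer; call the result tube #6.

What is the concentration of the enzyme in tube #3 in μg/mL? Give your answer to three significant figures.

5.89 μg/mL

Step 1: 110 μL brought to 1400 μL → factor 1400/110 = 12.727
Step 2: 0.25 mL + 1.75 mL = 2 mL total → factor 2/0.25 = 8
Step 3: 350 μL brought to 700 μL → factor 700/350 = 2
Dilution factor through tube #3 = 12.727 × 8 × 2 = 203.64
[tube #3] = 1.20 mg/mL / 203.64 = 0.005893 mg/mL = 5.89 μg/mL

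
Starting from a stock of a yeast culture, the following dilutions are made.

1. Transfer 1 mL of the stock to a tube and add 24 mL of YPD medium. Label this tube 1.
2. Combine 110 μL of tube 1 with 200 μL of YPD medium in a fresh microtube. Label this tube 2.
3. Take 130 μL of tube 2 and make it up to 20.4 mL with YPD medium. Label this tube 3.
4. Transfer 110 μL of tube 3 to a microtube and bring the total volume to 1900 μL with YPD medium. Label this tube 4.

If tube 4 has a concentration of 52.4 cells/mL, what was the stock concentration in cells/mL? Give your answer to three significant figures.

1.00 × 10^7 cells/mL

Step 1: 1 mL + 24 mL = 25 mL total → factor 25/1 = 25
Step 2: 110 μL + 200 μL = 310 μL total → factor 310/110 = 2.8182
Step 3: 130 μL brought to 20.4 mL → factor 20400/130 = 156.92
Step 4: 110 μL brought to 1900 μL → factor 1900/110 = 17.273
Overall dilution factor = 25 × 2.8182 × 156.92 × 17.273 = 1.9097 × 10^5
Stock = 52.4 cells/mL × 1.9097 × 10^5 = 1.00 × 10^7 cells/mL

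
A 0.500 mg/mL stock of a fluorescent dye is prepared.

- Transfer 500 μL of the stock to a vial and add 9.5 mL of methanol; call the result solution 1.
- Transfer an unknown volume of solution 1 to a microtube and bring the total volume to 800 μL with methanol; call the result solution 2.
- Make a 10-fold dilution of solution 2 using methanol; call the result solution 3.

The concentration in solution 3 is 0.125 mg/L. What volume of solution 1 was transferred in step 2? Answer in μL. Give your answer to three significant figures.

40.0 μL

Step 1: 500 μL + 9.5 mL = 10000 μL total → factor 10000/500 = 20
Step 2: v brought to 800 μL → factor = 800 μL/v
Step 3: 10-fold → factor 10
Product of known-step factors = 200
Overall factor = 0.500 mg/mL / (0.125 mg/L) = 4000
Step-2 factor = 4000 / 200 = 20
v = 800 μL / 20 = 40.0 μL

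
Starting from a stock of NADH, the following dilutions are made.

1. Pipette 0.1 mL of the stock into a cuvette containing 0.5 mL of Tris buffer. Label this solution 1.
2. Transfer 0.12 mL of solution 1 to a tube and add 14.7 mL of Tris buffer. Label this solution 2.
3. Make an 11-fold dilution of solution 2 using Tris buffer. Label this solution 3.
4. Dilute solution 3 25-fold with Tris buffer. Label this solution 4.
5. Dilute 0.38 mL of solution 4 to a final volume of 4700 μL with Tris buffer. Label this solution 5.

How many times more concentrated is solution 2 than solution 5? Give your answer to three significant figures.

Step 1: 0.1 mL + 0.5 mL = 0.6 mL total → factor 0.6/0.1 = 6
Step 2: 0.12 mL + 14.7 mL = 14.82 mL total → factor 14.82/0.12 = 123.5
Step 3: 11-fold → factor 11
Step 4: 25-fold → factor 25
Step 5: 0.38 mL brought to 4700 μL → factor 4.7/0.38 = 12.368
Dilution factor to solution 2 = 741; to solution 5 = 2.5204 × 10^6
[solution 2]/[solution 5] = (factor to solution 5)/(factor to solution 2) = 2.5204 × 10^6/741 = 3.40 × 10^3

3.40 × 10^3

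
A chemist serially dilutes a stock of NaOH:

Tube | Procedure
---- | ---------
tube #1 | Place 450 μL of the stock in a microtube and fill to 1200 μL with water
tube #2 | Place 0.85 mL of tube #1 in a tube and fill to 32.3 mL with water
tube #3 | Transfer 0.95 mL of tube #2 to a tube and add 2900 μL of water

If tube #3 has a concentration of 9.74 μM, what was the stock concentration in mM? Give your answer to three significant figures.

Step 1: 450 μL brought to 1200 μL → factor 1200/450 = 2.6667
Step 2: 0.85 mL brought to 32.3 mL → factor 32.3/0.85 = 38
Step 3: 0.95 mL + 2900 μL = 3.85 mL total → factor 3.85/0.95 = 4.0526
Overall dilution factor = 2.6667 × 38 × 4.0526 = 410.67
Stock = 9.74 μM × 410.67 = 4000 μM = 4.00 mM

4.00 mM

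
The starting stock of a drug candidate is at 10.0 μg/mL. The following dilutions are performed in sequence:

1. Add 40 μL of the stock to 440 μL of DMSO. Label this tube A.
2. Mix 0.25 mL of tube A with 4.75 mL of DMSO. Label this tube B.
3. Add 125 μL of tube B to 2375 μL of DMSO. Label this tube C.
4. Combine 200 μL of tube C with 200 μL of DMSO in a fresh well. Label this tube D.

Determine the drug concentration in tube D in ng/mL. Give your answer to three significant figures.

Step 1: 40 μL + 440 μL = 480 μL total → factor 480/40 = 12
Step 2: 0.25 mL + 4.75 mL = 5 mL total → factor 5/0.25 = 20
Step 3: 125 μL + 2375 μL = 2500 μL total → factor 2500/125 = 20
Step 4: 200 μL + 200 μL = 400 μL total → factor 400/200 = 2
Overall dilution factor = 12 × 20 × 20 × 2 = 9600
Final = 10.0 μg/mL / 9600 = 0.001042 μg/mL = 1.04 ng/mL

1.04 ng/mL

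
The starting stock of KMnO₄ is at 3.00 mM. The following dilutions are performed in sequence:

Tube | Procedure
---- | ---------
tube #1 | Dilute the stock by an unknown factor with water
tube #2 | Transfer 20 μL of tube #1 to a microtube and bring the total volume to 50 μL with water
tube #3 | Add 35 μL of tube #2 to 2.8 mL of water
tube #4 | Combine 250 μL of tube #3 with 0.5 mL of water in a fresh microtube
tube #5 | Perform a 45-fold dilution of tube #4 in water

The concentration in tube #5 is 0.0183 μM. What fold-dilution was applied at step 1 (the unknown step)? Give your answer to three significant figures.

6.00-fold

Step 1: unknown factor x
Step 2: 20 μL brought to 50 μL → factor 50/20 = 2.5
Step 3: 35 μL + 2.8 mL = 2835 μL total → factor 2835/35 = 81
Step 4: 250 μL + 0.5 mL = 750 μL total → factor 750/250 = 3
Step 5: 45-fold → factor 45
Product of known-step factors = 27338
Overall factor = 3.00 mM / (0.0183 μM) = 1.6393 × 10^5
x = 1.6393 × 10^5 / 27338 = 6.00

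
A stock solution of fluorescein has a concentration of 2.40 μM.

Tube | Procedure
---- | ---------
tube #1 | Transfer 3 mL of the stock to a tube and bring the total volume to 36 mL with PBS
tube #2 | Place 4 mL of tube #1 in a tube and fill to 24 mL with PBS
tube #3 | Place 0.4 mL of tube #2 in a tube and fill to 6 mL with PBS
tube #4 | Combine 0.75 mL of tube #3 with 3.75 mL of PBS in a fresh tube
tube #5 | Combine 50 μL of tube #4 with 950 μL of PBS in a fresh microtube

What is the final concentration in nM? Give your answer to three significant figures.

Step 1: 3 mL brought to 36 mL → factor 36/3 = 12
Step 2: 4 mL brought to 24 mL → factor 24/4 = 6
Step 3: 0.4 mL brought to 6 mL → factor 6/0.4 = 15
Step 4: 0.75 mL + 3.75 mL = 4.5 mL total → factor 4.5/0.75 = 6
Step 5: 50 μL + 950 μL = 1000 μL total → factor 1000/50 = 20
Overall dilution factor = 12 × 6 × 15 × 6 × 20 = 1.296 × 10^5
Final = 2.40 μM / 1.296 × 10^5 = 1.852 × 10^-5 μM = 0.0185 nM

0.0185 nM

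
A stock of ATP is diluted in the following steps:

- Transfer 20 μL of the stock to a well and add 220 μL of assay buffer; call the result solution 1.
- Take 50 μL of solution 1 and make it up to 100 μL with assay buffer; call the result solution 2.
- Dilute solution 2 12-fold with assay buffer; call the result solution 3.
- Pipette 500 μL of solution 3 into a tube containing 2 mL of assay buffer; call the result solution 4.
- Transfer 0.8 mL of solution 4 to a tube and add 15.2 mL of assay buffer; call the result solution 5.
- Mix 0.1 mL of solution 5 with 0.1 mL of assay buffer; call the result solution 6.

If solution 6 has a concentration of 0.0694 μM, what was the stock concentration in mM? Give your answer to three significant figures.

4.00 mM

Step 1: 20 μL + 220 μL = 240 μL total → factor 240/20 = 12
Step 2: 50 μL brought to 100 μL → factor 100/50 = 2
Step 3: 12-fold → factor 12
Step 4: 500 μL + 2 mL = 2500 μL total → factor 2500/500 = 5
Step 5: 0.8 mL + 15.2 mL = 16 mL total → factor 16/0.8 = 20
Step 6: 0.1 mL + 0.1 mL = 0.2 mL total → factor 0.2/0.1 = 2
Overall dilution factor = 12 × 2 × 12 × 5 × 20 × 2 = 57600
Stock = 0.0694 μM × 57600 = 3997 μM = 4.00 mM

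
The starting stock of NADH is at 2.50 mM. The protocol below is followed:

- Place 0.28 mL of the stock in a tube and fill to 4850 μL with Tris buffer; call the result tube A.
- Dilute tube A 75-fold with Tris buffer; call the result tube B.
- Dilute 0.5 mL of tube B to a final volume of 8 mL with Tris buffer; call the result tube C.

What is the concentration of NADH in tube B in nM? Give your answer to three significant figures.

1.92 × 10^3 nM

Step 1: 0.28 mL brought to 4850 μL → factor 4.85/0.28 = 17.321
Step 2: 75-fold → factor 75
Dilution factor through tube B = 17.321 × 75 = 1299.1
[tube B] = 2.50 mM / 1299.1 = 0.001924 mM = 1.92 × 10^3 nM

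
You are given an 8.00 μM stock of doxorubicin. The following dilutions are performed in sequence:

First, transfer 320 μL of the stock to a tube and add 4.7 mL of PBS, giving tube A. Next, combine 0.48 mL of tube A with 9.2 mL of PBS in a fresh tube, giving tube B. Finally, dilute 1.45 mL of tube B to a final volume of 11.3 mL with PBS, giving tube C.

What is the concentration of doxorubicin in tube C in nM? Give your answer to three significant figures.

Step 1: 320 μL + 4.7 mL = 5020 μL total → factor 5020/320 = 15.688
Step 2: 0.48 mL + 9.2 mL = 9.68 mL total → factor 9.68/0.48 = 20.167
Step 3: 1.45 mL brought to 11.3 mL → factor 11.3/1.45 = 7.7931
Overall dilution factor = 15.688 × 20.167 × 7.7931 = 2465.5
Final = 8.00 μM / 2465.5 = 0.003245 μM = 3.24 nM

3.24 nM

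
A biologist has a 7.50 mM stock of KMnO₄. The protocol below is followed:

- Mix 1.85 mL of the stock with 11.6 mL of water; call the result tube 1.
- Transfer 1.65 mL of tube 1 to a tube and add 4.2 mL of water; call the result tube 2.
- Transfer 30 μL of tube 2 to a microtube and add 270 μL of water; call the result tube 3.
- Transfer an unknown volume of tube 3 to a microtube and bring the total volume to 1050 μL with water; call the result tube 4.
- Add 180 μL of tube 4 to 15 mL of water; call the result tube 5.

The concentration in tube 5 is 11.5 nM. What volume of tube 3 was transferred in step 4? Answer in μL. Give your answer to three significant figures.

35.0 μL

Step 1: 1.85 mL + 11.6 mL = 13.45 mL total → factor 13.45/1.85 = 7.2703
Step 2: 1.65 mL + 4.2 mL = 5.85 mL total → factor 5.85/1.65 = 3.5455
Step 3: 30 μL + 270 μL = 300 μL total → factor 300/30 = 10
Step 4: v brought to 1050 μL → factor = 1050 μL/v
Step 5: 180 μL + 15 mL = 15180 μL total → factor 15180/180 = 84.333
Product of known-step factors = 21738
Overall factor = 7.50 mM / (11.5 nM) = 6.5217 × 10^5
Step-4 factor = 6.5217 × 10^5 / 21738 = 30.001
v = 1050 μL / 30.001 = 35.0 μL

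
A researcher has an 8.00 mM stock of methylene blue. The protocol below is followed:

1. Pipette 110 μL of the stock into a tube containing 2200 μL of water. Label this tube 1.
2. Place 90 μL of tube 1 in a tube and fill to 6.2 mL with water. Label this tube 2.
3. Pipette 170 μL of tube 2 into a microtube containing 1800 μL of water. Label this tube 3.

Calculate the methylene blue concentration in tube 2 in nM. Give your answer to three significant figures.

Step 1: 110 μL + 2200 μL = 2310 μL total → factor 2310/110 = 21
Step 2: 90 μL brought to 6.2 mL → factor 6200/90 = 68.889
Dilution factor through tube 2 = 21 × 68.889 = 1446.7
[tube 2] = 8.00 mM / 1446.7 = 0.005530 mM = 5.53 × 10^3 nM

5.53 × 10^3 nM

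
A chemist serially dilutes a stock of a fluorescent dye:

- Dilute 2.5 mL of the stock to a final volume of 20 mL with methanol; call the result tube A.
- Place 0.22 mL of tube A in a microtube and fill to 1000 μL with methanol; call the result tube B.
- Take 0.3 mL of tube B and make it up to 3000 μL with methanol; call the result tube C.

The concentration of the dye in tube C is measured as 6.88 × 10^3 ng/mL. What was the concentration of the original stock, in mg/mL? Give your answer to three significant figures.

2.50 mg/mL

Step 1: 2.5 mL brought to 20 mL → factor 20/2.5 = 8
Step 2: 0.22 mL brought to 1000 μL → factor 1/0.22 = 4.5455
Step 3: 0.3 mL brought to 3000 μL → factor 3/0.3 = 10
Overall dilution factor = 8 × 4.5455 × 10 = 363.64
Stock = 6.88 × 10^3 ng/mL × 363.64 = 2.502 × 10^6 ng/mL = 2.50 mg/mL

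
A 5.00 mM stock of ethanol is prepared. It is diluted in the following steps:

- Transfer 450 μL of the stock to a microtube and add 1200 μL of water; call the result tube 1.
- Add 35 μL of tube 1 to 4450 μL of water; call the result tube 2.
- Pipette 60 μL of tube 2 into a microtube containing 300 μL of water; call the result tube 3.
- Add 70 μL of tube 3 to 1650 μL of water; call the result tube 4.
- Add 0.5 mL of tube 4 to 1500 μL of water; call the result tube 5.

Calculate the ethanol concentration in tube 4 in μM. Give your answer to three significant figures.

0.0722 μM

Step 1: 450 μL + 1200 μL = 1650 μL total → factor 1650/450 = 3.6667
Step 2: 35 μL + 4450 μL = 4485 μL total → factor 4485/35 = 128.14
Step 3: 60 μL + 300 μL = 360 μL total → factor 360/60 = 6
Step 4: 70 μL + 1650 μL = 1720 μL total → factor 1720/70 = 24.571
Dilution factor through tube 4 = 3.6667 × 128.14 × 6 × 24.571 = 69270
[tube 4] = 5.00 mM / 69270 = 7.218 × 10^-5 mM = 0.0722 μM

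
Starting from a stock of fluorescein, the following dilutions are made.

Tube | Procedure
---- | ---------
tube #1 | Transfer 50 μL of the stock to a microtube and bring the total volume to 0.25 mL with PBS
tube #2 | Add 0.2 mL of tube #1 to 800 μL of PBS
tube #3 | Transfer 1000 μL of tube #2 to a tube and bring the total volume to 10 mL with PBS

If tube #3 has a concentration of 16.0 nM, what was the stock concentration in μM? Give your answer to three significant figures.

4.00 μM

Step 1: 50 μL brought to 0.25 mL → factor 250/50 = 5
Step 2: 0.2 mL + 800 μL = 1 mL total → factor 1/0.2 = 5
Step 3: 1000 μL brought to 10 mL → factor 10000/1000 = 10
Overall dilution factor = 5 × 5 × 10 = 250
Stock = 16.0 nM × 250 = 4000 nM = 4.00 μM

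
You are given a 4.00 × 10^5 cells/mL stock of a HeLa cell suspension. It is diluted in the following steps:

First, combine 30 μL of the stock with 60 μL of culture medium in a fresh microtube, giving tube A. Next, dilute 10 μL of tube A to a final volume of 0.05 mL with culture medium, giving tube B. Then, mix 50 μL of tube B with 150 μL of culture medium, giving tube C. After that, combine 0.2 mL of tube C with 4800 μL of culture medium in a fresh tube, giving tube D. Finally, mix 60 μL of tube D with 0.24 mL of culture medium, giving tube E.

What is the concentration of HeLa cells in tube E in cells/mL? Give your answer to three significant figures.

53.3 cells/mL

Step 1: 30 μL + 60 μL = 90 μL total → factor 90/30 = 3
Step 2: 10 μL brought to 0.05 mL → factor 50/10 = 5
Step 3: 50 μL + 150 μL = 200 μL total → factor 200/50 = 4
Step 4: 0.2 mL + 4800 μL = 5 mL total → factor 5/0.2 = 25
Step 5: 60 μL + 0.24 mL = 300 μL total → factor 300/60 = 5
Overall dilution factor = 3 × 5 × 4 × 25 × 5 = 7500
Final = 4.00 × 10^5 cells/mL / 7500 = 53.3 cells/mL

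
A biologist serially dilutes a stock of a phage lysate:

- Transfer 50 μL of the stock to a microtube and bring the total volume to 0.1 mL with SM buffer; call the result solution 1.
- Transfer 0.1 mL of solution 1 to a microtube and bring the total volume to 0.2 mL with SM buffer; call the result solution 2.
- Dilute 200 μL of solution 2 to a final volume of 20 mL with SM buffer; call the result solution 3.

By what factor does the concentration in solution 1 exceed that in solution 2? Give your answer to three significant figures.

Step 1: 50 μL brought to 0.1 mL → factor 100/50 = 2
Step 2: 0.1 mL brought to 0.2 mL → factor 0.2/0.1 = 2
Dilution factor to solution 1 = 2; to solution 2 = 4
[solution 1]/[solution 2] = (factor to solution 2)/(factor to solution 1) = 4/2 = 2.00

2.00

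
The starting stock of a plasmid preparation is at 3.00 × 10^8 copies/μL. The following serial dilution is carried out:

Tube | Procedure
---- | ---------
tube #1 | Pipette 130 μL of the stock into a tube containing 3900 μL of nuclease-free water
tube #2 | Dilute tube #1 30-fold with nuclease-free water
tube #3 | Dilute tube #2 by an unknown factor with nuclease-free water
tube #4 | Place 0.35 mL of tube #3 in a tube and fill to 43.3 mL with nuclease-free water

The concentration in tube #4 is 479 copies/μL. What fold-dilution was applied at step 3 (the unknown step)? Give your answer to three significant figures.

5.44-fold

Step 1: 130 μL + 3900 μL = 4030 μL total → factor 4030/130 = 31
Step 2: 30-fold → factor 30
Step 3: unknown factor x
Step 4: 0.35 mL brought to 43.3 mL → factor 43.3/0.35 = 123.71
Product of known-step factors = 1.1505 × 10^5
Overall factor = 3.00 × 10^8 copies/μL / (479 copies/μL) = 6.263 × 10^5
x = 6.263 × 10^5 / 1.1505 × 10^5 = 5.44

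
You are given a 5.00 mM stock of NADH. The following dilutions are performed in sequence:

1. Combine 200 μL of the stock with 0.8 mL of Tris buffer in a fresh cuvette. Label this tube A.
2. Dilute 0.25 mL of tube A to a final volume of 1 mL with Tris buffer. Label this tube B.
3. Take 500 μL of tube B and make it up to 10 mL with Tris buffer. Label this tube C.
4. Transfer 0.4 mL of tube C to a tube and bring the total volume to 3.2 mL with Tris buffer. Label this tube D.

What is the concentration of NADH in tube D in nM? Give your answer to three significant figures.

1.56 × 10^3 nM

Step 1: 200 μL + 0.8 mL = 1000 μL total → factor 1000/200 = 5
Step 2: 0.25 mL brought to 1 mL → factor 1/0.25 = 4
Step 3: 500 μL brought to 10 mL → factor 10000/500 = 20
Step 4: 0.4 mL brought to 3.2 mL → factor 3.2/0.4 = 8
Overall dilution factor = 5 × 4 × 20 × 8 = 3200
Final = 5.00 mM / 3200 = 0.001563 mM = 1.56 × 10^3 nM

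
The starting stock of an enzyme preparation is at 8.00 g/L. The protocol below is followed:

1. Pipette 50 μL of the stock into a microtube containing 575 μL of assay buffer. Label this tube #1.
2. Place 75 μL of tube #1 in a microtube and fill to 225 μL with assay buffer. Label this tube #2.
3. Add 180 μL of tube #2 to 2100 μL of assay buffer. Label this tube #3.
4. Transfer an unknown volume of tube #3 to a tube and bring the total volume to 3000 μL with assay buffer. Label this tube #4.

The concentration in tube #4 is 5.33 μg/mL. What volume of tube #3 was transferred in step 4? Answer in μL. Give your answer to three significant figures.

Step 1: 50 μL + 575 μL = 625 μL total → factor 625/50 = 12.5
Step 2: 75 μL brought to 225 μL → factor 225/75 = 3
Step 3: 180 μL + 2100 μL = 2280 μL total → factor 2280/180 = 12.667
Step 4: v brought to 3000 μL → factor = 3000 μL/v
Product of known-step factors = 475
Overall factor = 8.00 g/L / (5.33 μg/mL) = 1500.9
Step-4 factor = 1500.9 / 475 = 3.1599
v = 3000 μL / 3.1599 = 949 μL

949 μL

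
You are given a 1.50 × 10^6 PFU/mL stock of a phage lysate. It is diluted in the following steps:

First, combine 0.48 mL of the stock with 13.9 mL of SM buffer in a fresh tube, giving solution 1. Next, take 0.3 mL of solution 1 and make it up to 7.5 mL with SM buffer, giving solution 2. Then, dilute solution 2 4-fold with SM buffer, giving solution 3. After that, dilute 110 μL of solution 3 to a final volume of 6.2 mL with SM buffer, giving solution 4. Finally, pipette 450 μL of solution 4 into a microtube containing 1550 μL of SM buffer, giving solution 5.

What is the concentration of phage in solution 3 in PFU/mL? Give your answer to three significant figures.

Step 1: 0.48 mL + 13.9 mL = 14.38 mL total → factor 14.38/0.48 = 29.958
Step 2: 0.3 mL brought to 7.5 mL → factor 7.5/0.3 = 25
Step 3: 4-fold → factor 4
Dilution factor through solution 3 = 29.958 × 25 × 4 = 2995.8
[solution 3] = 1.50 × 10^6 PFU/mL / 2995.8 = 501 PFU/mL

501 PFU/mL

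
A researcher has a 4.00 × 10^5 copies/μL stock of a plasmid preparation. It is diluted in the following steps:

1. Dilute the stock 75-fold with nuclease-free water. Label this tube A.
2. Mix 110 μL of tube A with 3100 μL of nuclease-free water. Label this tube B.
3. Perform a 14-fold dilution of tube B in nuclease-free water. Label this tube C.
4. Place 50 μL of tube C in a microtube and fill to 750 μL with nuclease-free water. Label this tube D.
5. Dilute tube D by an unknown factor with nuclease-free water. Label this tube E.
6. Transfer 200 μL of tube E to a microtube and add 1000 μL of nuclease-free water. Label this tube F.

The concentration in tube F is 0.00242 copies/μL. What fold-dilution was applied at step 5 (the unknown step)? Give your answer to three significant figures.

59.9-fold

Step 1: 75-fold → factor 75
Step 2: 110 μL + 3100 μL = 3210 μL total → factor 3210/110 = 29.182
Step 3: 14-fold → factor 14
Step 4: 50 μL brought to 750 μL → factor 750/50 = 15
Step 5: unknown factor x
Step 6: 200 μL + 1000 μL = 1200 μL total → factor 1200/200 = 6
Product of known-step factors = 2.7577 × 10^6
Overall factor = 4.00 × 10^5 copies/μL / (0.00242 copies/μL) = 1.6529 × 10^8
x = 1.6529 × 10^8 / 2.7577 × 10^6 = 59.9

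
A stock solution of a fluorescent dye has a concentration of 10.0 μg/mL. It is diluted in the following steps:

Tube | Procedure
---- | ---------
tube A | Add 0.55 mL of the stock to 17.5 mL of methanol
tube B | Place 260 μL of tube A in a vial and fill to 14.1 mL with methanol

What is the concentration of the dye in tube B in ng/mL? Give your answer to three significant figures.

Step 1: 0.55 mL + 17.5 mL = 18.05 mL total → factor 18.05/0.55 = 32.818
Step 2: 260 μL brought to 14.1 mL → factor 14100/260 = 54.231
Overall dilution factor = 32.818 × 54.231 = 1779.8
Final = 10.0 μg/mL / 1779.8 = 0.005619 μg/mL = 5.62 ng/mL

5.62 ng/mL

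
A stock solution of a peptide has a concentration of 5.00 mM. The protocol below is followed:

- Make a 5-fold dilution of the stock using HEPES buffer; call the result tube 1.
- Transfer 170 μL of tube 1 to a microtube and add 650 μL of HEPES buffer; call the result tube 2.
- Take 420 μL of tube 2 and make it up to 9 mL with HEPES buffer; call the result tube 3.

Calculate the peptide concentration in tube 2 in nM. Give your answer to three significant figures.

2.07 × 10^5 nM

Step 1: 5-fold → factor 5
Step 2: 170 μL + 650 μL = 820 μL total → factor 820/170 = 4.8235
Dilution factor through tube 2 = 5 × 4.8235 = 24.118
[tube 2] = 5.00 mM / 24.118 = 0.2073 mM = 2.07 × 10^5 nM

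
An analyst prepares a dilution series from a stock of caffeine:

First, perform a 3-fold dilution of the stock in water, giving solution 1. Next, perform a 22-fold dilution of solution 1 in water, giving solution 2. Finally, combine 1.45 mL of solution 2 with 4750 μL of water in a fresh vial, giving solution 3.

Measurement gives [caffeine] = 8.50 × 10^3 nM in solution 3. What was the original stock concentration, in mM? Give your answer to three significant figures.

Step 1: 3-fold → factor 3
Step 2: 22-fold → factor 22
Step 3: 1.45 mL + 4750 μL = 6.2 mL total → factor 6.2/1.45 = 4.2759
Overall dilution factor = 3 × 22 × 4.2759 = 282.21
Stock = 8.50 × 10^3 nM × 282.21 = 2.399 × 10^6 nM = 2.40 mM

2.40 mM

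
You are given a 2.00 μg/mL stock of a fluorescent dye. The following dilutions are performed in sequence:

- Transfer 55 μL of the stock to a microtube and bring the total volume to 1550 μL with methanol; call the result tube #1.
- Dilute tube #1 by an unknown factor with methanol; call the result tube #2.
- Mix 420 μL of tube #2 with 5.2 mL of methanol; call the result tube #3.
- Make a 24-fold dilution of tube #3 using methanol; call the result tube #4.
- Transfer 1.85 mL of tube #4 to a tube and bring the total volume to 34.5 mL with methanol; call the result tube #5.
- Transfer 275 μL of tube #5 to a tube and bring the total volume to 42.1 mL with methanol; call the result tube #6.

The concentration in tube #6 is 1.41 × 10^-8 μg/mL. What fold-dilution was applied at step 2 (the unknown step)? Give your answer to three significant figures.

Step 1: 55 μL brought to 1550 μL → factor 1550/55 = 28.182
Step 2: unknown factor x
Step 3: 420 μL + 5.2 mL = 5620 μL total → factor 5620/420 = 13.381
Step 4: 24-fold → factor 24
Step 5: 1.85 mL brought to 34.5 mL → factor 34.5/1.85 = 18.649
Step 6: 275 μL brought to 42.1 mL → factor 42100/275 = 153.09
Product of known-step factors = 2.5838 × 10^7
Overall factor = 2.00 μg/mL / (1.41 × 10^-8 μg/mL) = 1.4184 × 10^8
x = 1.4184 × 10^8 / 2.5838 × 10^7 = 5.49

5.49-fold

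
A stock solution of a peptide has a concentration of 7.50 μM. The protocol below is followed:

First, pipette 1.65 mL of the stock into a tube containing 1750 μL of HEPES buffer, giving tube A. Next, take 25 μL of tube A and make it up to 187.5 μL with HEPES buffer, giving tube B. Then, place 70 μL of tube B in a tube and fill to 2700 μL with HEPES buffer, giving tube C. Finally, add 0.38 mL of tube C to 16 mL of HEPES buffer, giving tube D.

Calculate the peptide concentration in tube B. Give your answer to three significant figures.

0.485 μM

Step 1: 1.65 mL + 1750 μL = 3.4 mL total → factor 3.4/1.65 = 2.0606
Step 2: 25 μL brought to 187.5 μL → factor 187.5/25 = 7.5
Dilution factor through tube B = 2.0606 × 7.5 = 15.455
[tube B] = 7.50 μM / 15.455 = 0.485 μM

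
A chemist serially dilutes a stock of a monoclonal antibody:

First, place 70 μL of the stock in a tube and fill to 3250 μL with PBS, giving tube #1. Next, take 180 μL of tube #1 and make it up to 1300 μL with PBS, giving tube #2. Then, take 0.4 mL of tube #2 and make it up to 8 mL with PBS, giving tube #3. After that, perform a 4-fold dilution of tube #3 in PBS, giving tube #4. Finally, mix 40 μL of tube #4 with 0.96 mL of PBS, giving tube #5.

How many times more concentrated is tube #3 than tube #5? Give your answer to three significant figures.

100

Step 1: 70 μL brought to 3250 μL → factor 3250/70 = 46.429
Step 2: 180 μL brought to 1300 μL → factor 1300/180 = 7.2222
Step 3: 0.4 mL brought to 8 mL → factor 8/0.4 = 20
Step 4: 4-fold → factor 4
Step 5: 40 μL + 0.96 mL = 1000 μL total → factor 1000/40 = 25
Dilution factor to tube #3 = 6706.3; to tube #5 = 6.7063 × 10^5
[tube #3]/[tube #5] = (factor to tube #5)/(factor to tube #3) = 6.7063 × 10^5/6706.3 = 100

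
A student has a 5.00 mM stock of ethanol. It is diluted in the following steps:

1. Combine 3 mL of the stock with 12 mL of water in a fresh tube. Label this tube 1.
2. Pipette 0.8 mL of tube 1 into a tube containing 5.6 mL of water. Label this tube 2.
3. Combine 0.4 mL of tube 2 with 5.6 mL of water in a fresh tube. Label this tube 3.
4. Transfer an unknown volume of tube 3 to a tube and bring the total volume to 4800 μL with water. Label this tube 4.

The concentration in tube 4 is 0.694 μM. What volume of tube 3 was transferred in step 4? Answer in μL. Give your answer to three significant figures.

Step 1: 3 mL + 12 mL = 15 mL total → factor 15/3 = 5
Step 2: 0.8 mL + 5.6 mL = 6.4 mL total → factor 6.4/0.8 = 8
Step 3: 0.4 mL + 5.6 mL = 6 mL total → factor 6/0.4 = 15
Step 4: v brought to 4800 μL → factor = 4800 μL/v
Product of known-step factors = 600
Overall factor = 5.00 mM / (0.694 μM) = 7204.6
Step-4 factor = 7204.6 / 600 = 12.008
v = 4800 μL / 12.008 = 400 μL

400 μL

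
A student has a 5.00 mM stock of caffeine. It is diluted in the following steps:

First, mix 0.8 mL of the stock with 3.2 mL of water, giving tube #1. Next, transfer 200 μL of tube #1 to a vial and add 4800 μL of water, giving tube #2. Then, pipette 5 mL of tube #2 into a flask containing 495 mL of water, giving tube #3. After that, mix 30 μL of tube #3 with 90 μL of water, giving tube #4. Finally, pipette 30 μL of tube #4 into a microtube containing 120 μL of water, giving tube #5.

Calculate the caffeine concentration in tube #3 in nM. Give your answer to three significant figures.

400 nM

Step 1: 0.8 mL + 3.2 mL = 4 mL total → factor 4/0.8 = 5
Step 2: 200 μL + 4800 μL = 5000 μL total → factor 5000/200 = 25
Step 3: 5 mL + 495 mL = 500 mL total → factor 500/5 = 100
Dilution factor through tube #3 = 5 × 25 × 100 = 12500
[tube #3] = 5.00 mM / 12500 = 0.0004000 mM = 400 nM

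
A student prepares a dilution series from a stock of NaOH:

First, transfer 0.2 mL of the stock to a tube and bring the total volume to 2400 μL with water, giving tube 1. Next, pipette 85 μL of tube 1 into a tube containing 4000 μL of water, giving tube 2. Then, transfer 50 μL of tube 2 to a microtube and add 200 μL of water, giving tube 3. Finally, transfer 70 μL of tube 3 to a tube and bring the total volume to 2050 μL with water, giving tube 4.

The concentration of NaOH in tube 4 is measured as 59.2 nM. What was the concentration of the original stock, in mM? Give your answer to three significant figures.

Step 1: 0.2 mL brought to 2400 μL → factor 2.4/0.2 = 12
Step 2: 85 μL + 4000 μL = 4085 μL total → factor 4085/85 = 48.059
Step 3: 50 μL + 200 μL = 250 μL total → factor 250/50 = 5
Step 4: 70 μL brought to 2050 μL → factor 2050/70 = 29.286
Overall dilution factor = 12 × 48.059 × 5 × 29.286 = 84446
Stock = 59.2 nM × 84446 = 4.999 × 10^6 nM = 5.00 mM

5.00 mM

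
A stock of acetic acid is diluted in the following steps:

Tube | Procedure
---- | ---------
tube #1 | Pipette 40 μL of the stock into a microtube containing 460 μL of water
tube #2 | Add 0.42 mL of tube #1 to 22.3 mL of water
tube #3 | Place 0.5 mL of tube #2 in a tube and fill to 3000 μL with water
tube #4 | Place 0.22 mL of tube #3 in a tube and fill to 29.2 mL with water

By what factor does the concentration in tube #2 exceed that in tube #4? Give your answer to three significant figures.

796

Step 1: 40 μL + 460 μL = 500 μL total → factor 500/40 = 12.5
Step 2: 0.42 mL + 22.3 mL = 22.72 mL total → factor 22.72/0.42 = 54.095
Step 3: 0.5 mL brought to 3000 μL → factor 3/0.5 = 6
Step 4: 0.22 mL brought to 29.2 mL → factor 29.2/0.22 = 132.73
Dilution factor to tube #2 = 676.19; to tube #4 = 5.3849 × 10^5
[tube #2]/[tube #4] = (factor to tube #4)/(factor to tube #2) = 5.3849 × 10^5/676.19 = 796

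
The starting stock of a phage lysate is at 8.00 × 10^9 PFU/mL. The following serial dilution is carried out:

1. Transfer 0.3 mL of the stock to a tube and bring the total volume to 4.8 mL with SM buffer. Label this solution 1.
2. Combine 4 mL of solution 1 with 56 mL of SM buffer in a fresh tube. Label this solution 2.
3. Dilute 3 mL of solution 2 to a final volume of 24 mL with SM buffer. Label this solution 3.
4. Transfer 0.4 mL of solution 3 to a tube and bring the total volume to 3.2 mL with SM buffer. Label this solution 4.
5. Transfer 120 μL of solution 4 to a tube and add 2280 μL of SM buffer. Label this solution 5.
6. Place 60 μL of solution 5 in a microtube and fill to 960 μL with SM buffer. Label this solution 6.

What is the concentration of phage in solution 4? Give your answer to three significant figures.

Step 1: 0.3 mL brought to 4.8 mL → factor 4.8/0.3 = 16
Step 2: 4 mL + 56 mL = 60 mL total → factor 60/4 = 15
Step 3: 3 mL brought to 24 mL → factor 24/3 = 8
Step 4: 0.4 mL brought to 3.2 mL → factor 3.2/0.4 = 8
Dilution factor through solution 4 = 16 × 15 × 8 × 8 = 15360
[solution 4] = 8.00 × 10^9 PFU/mL / 15360 = 5.21 × 10^5 PFU/mL

5.21 × 10^5 PFU/mL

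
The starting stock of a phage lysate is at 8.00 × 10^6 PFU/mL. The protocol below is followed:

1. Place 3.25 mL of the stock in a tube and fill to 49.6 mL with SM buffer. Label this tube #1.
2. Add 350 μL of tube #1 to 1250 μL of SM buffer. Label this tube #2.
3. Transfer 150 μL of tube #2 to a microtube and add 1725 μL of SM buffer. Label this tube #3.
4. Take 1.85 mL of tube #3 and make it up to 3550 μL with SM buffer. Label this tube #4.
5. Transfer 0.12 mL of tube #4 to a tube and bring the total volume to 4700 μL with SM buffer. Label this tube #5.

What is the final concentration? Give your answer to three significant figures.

Step 1: 3.25 mL brought to 49.6 mL → factor 49.6/3.25 = 15.262
Step 2: 350 μL + 1250 μL = 1600 μL total → factor 1600/350 = 4.5714
Step 3: 150 μL + 1725 μL = 1875 μL total → factor 1875/150 = 12.5
Step 4: 1.85 mL brought to 3550 μL → factor 3.55/1.85 = 1.9189
Step 5: 0.12 mL brought to 4700 μL → factor 4.7/0.12 = 39.167
Overall dilution factor = 15.262 × 4.5714 × 12.5 × 1.9189 × 39.167 = 65544
Final = 8.00 × 10^6 PFU/mL / 65544 = 122 PFU/mL

122 PFU/mL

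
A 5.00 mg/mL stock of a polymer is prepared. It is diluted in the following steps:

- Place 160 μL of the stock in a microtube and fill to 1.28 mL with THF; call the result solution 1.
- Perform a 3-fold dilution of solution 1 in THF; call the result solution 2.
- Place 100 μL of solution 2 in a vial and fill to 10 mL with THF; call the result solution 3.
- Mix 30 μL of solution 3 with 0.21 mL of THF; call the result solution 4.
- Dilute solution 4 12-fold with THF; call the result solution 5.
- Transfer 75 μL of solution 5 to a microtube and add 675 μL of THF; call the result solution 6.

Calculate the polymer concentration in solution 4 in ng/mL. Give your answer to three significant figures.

260 ng/mL

Step 1: 160 μL brought to 1.28 mL → factor 1280/160 = 8
Step 2: 3-fold → factor 3
Step 3: 100 μL brought to 10 mL → factor 10000/100 = 100
Step 4: 30 μL + 0.21 mL = 240 μL total → factor 240/30 = 8
Dilution factor through solution 4 = 8 × 3 × 100 × 8 = 19200
[solution 4] = 5.00 mg/mL / 19200 = 0.0002604 mg/mL = 260 ng/mL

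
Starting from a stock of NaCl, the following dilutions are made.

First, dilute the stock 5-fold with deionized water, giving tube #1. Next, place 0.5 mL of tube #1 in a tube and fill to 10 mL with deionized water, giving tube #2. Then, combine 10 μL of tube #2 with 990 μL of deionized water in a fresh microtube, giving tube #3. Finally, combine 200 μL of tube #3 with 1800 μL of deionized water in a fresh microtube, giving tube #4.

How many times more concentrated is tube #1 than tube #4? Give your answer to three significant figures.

Step 1: 5-fold → factor 5
Step 2: 0.5 mL brought to 10 mL → factor 10/0.5 = 20
Step 3: 10 μL + 990 μL = 1000 μL total → factor 1000/10 = 100
Step 4: 200 μL + 1800 μL = 2000 μL total → factor 2000/200 = 10
Dilution factor to tube #1 = 5; to tube #4 = 1 × 10^5
[tube #1]/[tube #4] = (factor to tube #4)/(factor to tube #1) = 1 × 10^5/5 = 2.00 × 10^4

2.00 × 10^4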